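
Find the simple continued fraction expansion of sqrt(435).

[20; (1, 5, 1, 40)]

Write x_i = (sqrt(435) + m_i)/d_i with (m_0, d_0) = (0, 1). a_0 = floor(sqrt(435)) = 20, since 20^2 = 400 <= 435 < 441 = 21^2.
Iterate m_{i+1} = d_i*a_i - m_i, d_{i+1} = (435 - m_{i+1}^2)/d_i, a_{i+1} = floor((a_0 + m_{i+1})/d_{i+1}):
  m_1 = 1*20 - 0 = 20, d_1 = (435 - 20^2)/1 = 35/1 = 35, a_1 = floor((20 + 20)/35) = 1.
  m_2 = 35*1 - 20 = 15, d_2 = (435 - 15^2)/35 = 210/35 = 6, a_2 = floor((20 + 15)/6) = 5.
  m_3 = 6*5 - 15 = 15, d_3 = (435 - 15^2)/6 = 210/6 = 35, a_3 = floor((20 + 15)/35) = 1.
  m_4 = 35*1 - 15 = 20, d_4 = (435 - 20^2)/35 = 35/35 = 1, a_4 = floor((20 + 20)/1) = 40.
  m_5 = 1*40 - 20 = 20, d_5 = (435 - 20^2)/1 = 35/1 = 35: (m_5, d_5) = (m_1, d_1) = (20, 35), so from here the quotients repeat a_1, ..., a_4; the period length is 4.
Hence the expansion of sqrt(435) is a_0 = 20 followed by the repeating block 1, 5, 1, 40 (period 4).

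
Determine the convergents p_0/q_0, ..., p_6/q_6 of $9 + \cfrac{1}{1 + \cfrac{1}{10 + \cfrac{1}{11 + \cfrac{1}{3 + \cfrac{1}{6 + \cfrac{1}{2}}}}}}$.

9/1, 10/1, 109/11, 1209/122, 3736/377, 23625/2384, 50986/5145

Using the convergent recurrence p_i = a_i*p_{i-1} + p_{i-2}, q_i = a_i*q_{i-1} + q_{i-2} with p_{-2}=0, p_{-1}=1, q_{-2}=1, q_{-1}=0:
  i=0: a_0=9, p_0 = 9*1 + 0 = 9, q_0 = 9*0 + 1 = 1.
  i=1: a_1=1, p_1 = 1*9 + 1 = 10, q_1 = 1*1 + 0 = 1.
  i=2: a_2=10, p_2 = 10*10 + 9 = 109, q_2 = 10*1 + 1 = 11.
  i=3: a_3=11, p_3 = 11*109 + 10 = 1209, q_3 = 11*11 + 1 = 122.
  i=4: a_4=3, p_4 = 3*1209 + 109 = 3736, q_4 = 3*122 + 11 = 377.
  i=5: a_5=6, p_5 = 6*3736 + 1209 = 23625, q_5 = 6*377 + 122 = 2384.
  i=6: a_6=2, p_6 = 2*23625 + 3736 = 50986, q_6 = 2*2384 + 377 = 5145.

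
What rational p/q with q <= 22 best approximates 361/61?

Expand x = 361/61 as a continued fraction with the Euclidean algorithm:
  361 = 5*61 + 56, so a_0 = 5.
  61 = 1*56 + 5, so a_1 = 1.
  56 = 11*5 + 1, so a_2 = 11.
  5 = 5*1 + 0, so a_3 = 5.
so x = [5; 1, 11, 5].
Convergents (p_i = a_i*p_{i-1} + p_{i-2}, q_i = a_i*q_{i-1} + q_{i-2} with p_{-2}=0, p_{-1}=1, q_{-2}=1, q_{-1}=0), until the denominator exceeds 22:
  i=0: a_0=5, p_0 = 5*1 + 0 = 5, q_0 = 5*0 + 1 = 1.
  i=1: a_1=1, p_1 = 1*5 + 1 = 6, q_1 = 1*1 + 0 = 1.
  i=2: a_2=11, p_2 = 11*6 + 5 = 71, q_2 = 11*1 + 1 = 12.
  i=3: a_3=5, p_3 = 5*71 + 6 = 361, q_3 = 5*12 + 1 = 61.
q_3 = 61 > 22, so the last convergent with denominator <= 22 is p_2/q_2 = 71/12.
The closest fraction with denominator <= 22 is either p_2/q_2 or the intermediate fraction (k*p_2 + p_1)/(k*q_2 + q_1) with the largest k >= 1 whose denominator stays <= 22; these approach x as k grows, and every other convergent or intermediate fraction in range is farther away.
Largest k: floor((22 - q_1)/q_2) = floor((22 - 1)/12) = 1.
That gives (1*71 + 6)/(1*12 + 1) = 77/13.
Compare the errors: |x - 71/12| = |361*12 - 71*61|/(61*12) = 1/732, and |x - 77/13| = |361*13 - 77*61|/(61*13) = 4/793.
Cross-multiplying, 1*793 = 793 < 2928 = 4*732, so 1/732 is smaller: the convergent 71/12 is closer to x than 77/13.

71/12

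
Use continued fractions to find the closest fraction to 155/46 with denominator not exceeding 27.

91/27

Expand x = 155/46 as a continued fraction with the Euclidean algorithm:
  155 = 3*46 + 17, so a_0 = 3.
  46 = 2*17 + 12, so a_1 = 2.
  17 = 1*12 + 5, so a_2 = 1.
  12 = 2*5 + 2, so a_3 = 2.
  5 = 2*2 + 1, so a_4 = 2.
  2 = 2*1 + 0, so a_5 = 2.
so x = [3; 2, 1, 2, 2, 2].
Convergents (p_i = a_i*p_{i-1} + p_{i-2}, q_i = a_i*q_{i-1} + q_{i-2} with p_{-2}=0, p_{-1}=1, q_{-2}=1, q_{-1}=0), until the denominator exceeds 27:
  i=0: a_0=3, p_0 = 3*1 + 0 = 3, q_0 = 3*0 + 1 = 1.
  i=1: a_1=2, p_1 = 2*3 + 1 = 7, q_1 = 2*1 + 0 = 2.
  i=2: a_2=1, p_2 = 1*7 + 3 = 10, q_2 = 1*2 + 1 = 3.
  i=3: a_3=2, p_3 = 2*10 + 7 = 27, q_3 = 2*3 + 2 = 8.
  i=4: a_4=2, p_4 = 2*27 + 10 = 64, q_4 = 2*8 + 3 = 19.
  i=5: a_5=2, p_5 = 2*64 + 27 = 155, q_5 = 2*19 + 8 = 46.
q_5 = 46 > 27, so the last convergent with denominator <= 27 is p_4/q_4 = 64/19.
The closest fraction with denominator <= 27 is either p_4/q_4 or the intermediate fraction (k*p_4 + p_3)/(k*q_4 + q_3) with the largest k >= 1 whose denominator stays <= 27; these approach x as k grows, and every other convergent or intermediate fraction in range is farther away.
Largest k: floor((27 - q_3)/q_4) = floor((27 - 8)/19) = 1.
That gives (1*64 + 27)/(1*19 + 8) = 91/27.
Compare the errors: |x - 64/19| = |155*19 - 64*46|/(46*19) = 1/874, and |x - 91/27| = |155*27 - 91*46|/(46*27) = 1/1242.
Cross-multiplying, 1*874 = 874 < 1242 = 1*1242, so 1/1242 is smaller: the intermediate fraction 91/27 is closer to x than 64/19.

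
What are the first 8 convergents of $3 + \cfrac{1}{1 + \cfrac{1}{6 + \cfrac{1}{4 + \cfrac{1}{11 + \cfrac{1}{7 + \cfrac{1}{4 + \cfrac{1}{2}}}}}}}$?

Using the convergent recurrence p_i = a_i*p_{i-1} + p_{i-2}, q_i = a_i*q_{i-1} + q_{i-2} with p_{-2}=0, p_{-1}=1, q_{-2}=1, q_{-1}=0:
  i=0: a_0=3, p_0 = 3*1 + 0 = 3, q_0 = 3*0 + 1 = 1.
  i=1: a_1=1, p_1 = 1*3 + 1 = 4, q_1 = 1*1 + 0 = 1.
  i=2: a_2=6, p_2 = 6*4 + 3 = 27, q_2 = 6*1 + 1 = 7.
  i=3: a_3=4, p_3 = 4*27 + 4 = 112, q_3 = 4*7 + 1 = 29.
  i=4: a_4=11, p_4 = 11*112 + 27 = 1259, q_4 = 11*29 + 7 = 326.
  i=5: a_5=7, p_5 = 7*1259 + 112 = 8925, q_5 = 7*326 + 29 = 2311.
  i=6: a_6=4, p_6 = 4*8925 + 1259 = 36959, q_6 = 4*2311 + 326 = 9570.
  i=7: a_7=2, p_7 = 2*36959 + 8925 = 82843, q_7 = 2*9570 + 2311 = 21451.

3/1, 4/1, 27/7, 112/29, 1259/326, 8925/2311, 36959/9570, 82843/21451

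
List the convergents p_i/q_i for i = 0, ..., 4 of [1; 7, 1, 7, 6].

Using the convergent recurrence p_i = a_i*p_{i-1} + p_{i-2}, q_i = a_i*q_{i-1} + q_{i-2} with p_{-2}=0, p_{-1}=1, q_{-2}=1, q_{-1}=0:
  i=0: a_0=1, p_0 = 1*1 + 0 = 1, q_0 = 1*0 + 1 = 1.
  i=1: a_1=7, p_1 = 7*1 + 1 = 8, q_1 = 7*1 + 0 = 7.
  i=2: a_2=1, p_2 = 1*8 + 1 = 9, q_2 = 1*7 + 1 = 8.
  i=3: a_3=7, p_3 = 7*9 + 8 = 71, q_3 = 7*8 + 7 = 63.
  i=4: a_4=6, p_4 = 6*71 + 9 = 435, q_4 = 6*63 + 8 = 386.

1/1, 8/7, 9/8, 71/63, 435/386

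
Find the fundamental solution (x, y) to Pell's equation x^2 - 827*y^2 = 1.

First expand sqrt(827) as a continued fraction. With x_i = (sqrt(827) + m_i)/d_i and (m_0, d_0) = (0, 1): a_0 = floor(sqrt(827)) = 28, since 28^2 = 784 <= 827 < 841 = 29^2.
Iterate m_{i+1} = d_i*a_i - m_i, d_{i+1} = (827 - m_{i+1}^2)/d_i, a_{i+1} = floor((a_0 + m_{i+1})/d_{i+1}):
  m_1 = 1*28 - 0 = 28, d_1 = (827 - 28^2)/1 = 43/1 = 43, a_1 = floor((28 + 28)/43) = 1.
  m_2 = 43*1 - 28 = 15, d_2 = (827 - 15^2)/43 = 602/43 = 14, a_2 = floor((28 + 15)/14) = 3.
  m_3 = 14*3 - 15 = 27, d_3 = (827 - 27^2)/14 = 98/14 = 7, a_3 = floor((28 + 27)/7) = 7.
  m_4 = 7*7 - 27 = 22, d_4 = (827 - 22^2)/7 = 343/7 = 49, a_4 = floor((28 + 22)/49) = 1.
  m_5 = 49*1 - 22 = 27, d_5 = (827 - 27^2)/49 = 98/49 = 2, a_5 = floor((28 + 27)/2) = 27.
  m_6 = 2*27 - 27 = 27, d_6 = (827 - 27^2)/2 = 98/2 = 49, a_6 = floor((28 + 27)/49) = 1.
  m_7 = 49*1 - 27 = 22, d_7 = (827 - 22^2)/49 = 343/49 = 7, a_7 = floor((28 + 22)/7) = 7.
  m_8 = 7*7 - 22 = 27, d_8 = (827 - 27^2)/7 = 98/7 = 14, a_8 = floor((28 + 27)/14) = 3.
  m_9 = 14*3 - 27 = 15, d_9 = (827 - 15^2)/14 = 602/14 = 43, a_9 = floor((28 + 15)/43) = 1.
  m_10 = 43*1 - 15 = 28, d_10 = (827 - 28^2)/43 = 43/43 = 1, a_10 = floor((28 + 28)/1) = 56.
  m_11 = 1*56 - 28 = 28, d_11 = (827 - 28^2)/1 = 43/1 = 43: (m_11, d_11) = (m_1, d_1) = (28, 43), so from here the quotients repeat a_1, ..., a_10; the period length is 10.
So sqrt(827) = [28; (1, 3, 7, 1, 27, 1, 7, 3, 1, 56)] with period length k = 10.
k is even, so the fundamental solution of x^2 - 827y^2 = 1 is (p_{k-1}, q_{k-1}) = (p_9, q_9); compute convergents through index 9.
Convergents (p_i = a_i*p_{i-1} + p_{i-2}, q_i = a_i*q_{i-1} + q_{i-2} with p_{-2}=0, p_{-1}=1, q_{-2}=1, q_{-1}=0):
  i=0: a_0=28, p_0 = 28*1 + 0 = 28, q_0 = 28*0 + 1 = 1.
  i=1: a_1=1, p_1 = 1*28 + 1 = 29, q_1 = 1*1 + 0 = 1.
  i=2: a_2=3, p_2 = 3*29 + 28 = 115, q_2 = 3*1 + 1 = 4.
  i=3: a_3=7, p_3 = 7*115 + 29 = 834, q_3 = 7*4 + 1 = 29.
  i=4: a_4=1, p_4 = 1*834 + 115 = 949, q_4 = 1*29 + 4 = 33.
  i=5: a_5=27, p_5 = 27*949 + 834 = 26457, q_5 = 27*33 + 29 = 920.
  i=6: a_6=1, p_6 = 1*26457 + 949 = 27406, q_6 = 1*920 + 33 = 953.
  i=7: a_7=7, p_7 = 7*27406 + 26457 = 218299, q_7 = 7*953 + 920 = 7591.
  i=8: a_8=3, p_8 = 3*218299 + 27406 = 682303, q_8 = 3*7591 + 953 = 23726.
  i=9: a_9=1, p_9 = 1*682303 + 218299 = 900602, q_9 = 1*23726 + 7591 = 31317.
Check: 900602^2 - 827*31317^2 = 811083962404 - 811083962403 = 1, so (x, y) = (900602, 31317) solves the equation, and by the theorem it is the least positive solution.

(x, y) = (900602, 31317)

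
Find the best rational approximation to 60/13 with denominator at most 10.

Expand x = 60/13 as a continued fraction with the Euclidean algorithm:
  60 = 4*13 + 8, so a_0 = 4.
  13 = 1*8 + 5, so a_1 = 1.
  8 = 1*5 + 3, so a_2 = 1.
  5 = 1*3 + 2, so a_3 = 1.
  3 = 1*2 + 1, so a_4 = 1.
  2 = 2*1 + 0, so a_5 = 2.
so x = [4; 1, 1, 1, 1, 2].
Convergents (p_i = a_i*p_{i-1} + p_{i-2}, q_i = a_i*q_{i-1} + q_{i-2} with p_{-2}=0, p_{-1}=1, q_{-2}=1, q_{-1}=0), until the denominator exceeds 10:
  i=0: a_0=4, p_0 = 4*1 + 0 = 4, q_0 = 4*0 + 1 = 1.
  i=1: a_1=1, p_1 = 1*4 + 1 = 5, q_1 = 1*1 + 0 = 1.
  i=2: a_2=1, p_2 = 1*5 + 4 = 9, q_2 = 1*1 + 1 = 2.
  i=3: a_3=1, p_3 = 1*9 + 5 = 14, q_3 = 1*2 + 1 = 3.
  i=4: a_4=1, p_4 = 1*14 + 9 = 23, q_4 = 1*3 + 2 = 5.
  i=5: a_5=2, p_5 = 2*23 + 14 = 60, q_5 = 2*5 + 3 = 13.
q_5 = 13 > 10, so the last convergent with denominator <= 10 is p_4/q_4 = 23/5.
The closest fraction with denominator <= 10 is either p_4/q_4 or the intermediate fraction (k*p_4 + p_3)/(k*q_4 + q_3) with the largest k >= 1 whose denominator stays <= 10; these approach x as k grows, and every other convergent or intermediate fraction in range is farther away.
Largest k: floor((10 - q_3)/q_4) = floor((10 - 3)/5) = 1.
That gives (1*23 + 14)/(1*5 + 3) = 37/8.
Compare the errors: |x - 23/5| = |60*5 - 23*13|/(13*5) = 1/65, and |x - 37/8| = |60*8 - 37*13|/(13*8) = 1/104.
Cross-multiplying, 1*65 = 65 < 104 = 1*104, so 1/104 is smaller: the intermediate fraction 37/8 is closer to x than 23/5.

37/8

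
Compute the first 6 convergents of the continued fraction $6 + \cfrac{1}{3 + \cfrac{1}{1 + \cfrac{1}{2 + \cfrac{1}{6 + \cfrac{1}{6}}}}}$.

6/1, 19/3, 25/4, 69/11, 439/70, 2703/431

Using the convergent recurrence p_i = a_i*p_{i-1} + p_{i-2}, q_i = a_i*q_{i-1} + q_{i-2} with p_{-2}=0, p_{-1}=1, q_{-2}=1, q_{-1}=0:
  i=0: a_0=6, p_0 = 6*1 + 0 = 6, q_0 = 6*0 + 1 = 1.
  i=1: a_1=3, p_1 = 3*6 + 1 = 19, q_1 = 3*1 + 0 = 3.
  i=2: a_2=1, p_2 = 1*19 + 6 = 25, q_2 = 1*3 + 1 = 4.
  i=3: a_3=2, p_3 = 2*25 + 19 = 69, q_3 = 2*4 + 3 = 11.
  i=4: a_4=6, p_4 = 6*69 + 25 = 439, q_4 = 6*11 + 4 = 70.
  i=5: a_5=6, p_5 = 6*439 + 69 = 2703, q_5 = 6*70 + 11 = 431.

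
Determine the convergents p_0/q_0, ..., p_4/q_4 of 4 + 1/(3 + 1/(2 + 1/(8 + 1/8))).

Using the convergent recurrence p_i = a_i*p_{i-1} + p_{i-2}, q_i = a_i*q_{i-1} + q_{i-2} with p_{-2}=0, p_{-1}=1, q_{-2}=1, q_{-1}=0:
  i=0: a_0=4, p_0 = 4*1 + 0 = 4, q_0 = 4*0 + 1 = 1.
  i=1: a_1=3, p_1 = 3*4 + 1 = 13, q_1 = 3*1 + 0 = 3.
  i=2: a_2=2, p_2 = 2*13 + 4 = 30, q_2 = 2*3 + 1 = 7.
  i=3: a_3=8, p_3 = 8*30 + 13 = 253, q_3 = 8*7 + 3 = 59.
  i=4: a_4=8, p_4 = 8*253 + 30 = 2054, q_4 = 8*59 + 7 = 479.

4/1, 13/3, 30/7, 253/59, 2054/479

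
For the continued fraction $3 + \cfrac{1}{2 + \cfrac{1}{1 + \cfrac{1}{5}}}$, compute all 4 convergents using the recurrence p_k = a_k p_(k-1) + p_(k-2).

Using the convergent recurrence p_i = a_i*p_{i-1} + p_{i-2}, q_i = a_i*q_{i-1} + q_{i-2} with p_{-2}=0, p_{-1}=1, q_{-2}=1, q_{-1}=0:
  i=0: a_0=3, p_0 = 3*1 + 0 = 3, q_0 = 3*0 + 1 = 1.
  i=1: a_1=2, p_1 = 2*3 + 1 = 7, q_1 = 2*1 + 0 = 2.
  i=2: a_2=1, p_2 = 1*7 + 3 = 10, q_2 = 1*2 + 1 = 3.
  i=3: a_3=5, p_3 = 5*10 + 7 = 57, q_3 = 5*3 + 2 = 17.

3/1, 7/2, 10/3, 57/17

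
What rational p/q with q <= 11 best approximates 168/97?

Expand x = 168/97 as a continued fraction with the Euclidean algorithm:
  168 = 1*97 + 71, so a_0 = 1.
  97 = 1*71 + 26, so a_1 = 1.
  71 = 2*26 + 19, so a_2 = 2.
  26 = 1*19 + 7, so a_3 = 1.
  19 = 2*7 + 5, so a_4 = 2.
  7 = 1*5 + 2, so a_5 = 1.
  5 = 2*2 + 1, so a_6 = 2.
  2 = 2*1 + 0, so a_7 = 2.
so x = [1; 1, 2, 1, 2, 1, 2, 2].
Convergents (p_i = a_i*p_{i-1} + p_{i-2}, q_i = a_i*q_{i-1} + q_{i-2} with p_{-2}=0, p_{-1}=1, q_{-2}=1, q_{-1}=0), until the denominator exceeds 11:
  i=0: a_0=1, p_0 = 1*1 + 0 = 1, q_0 = 1*0 + 1 = 1.
  i=1: a_1=1, p_1 = 1*1 + 1 = 2, q_1 = 1*1 + 0 = 1.
  i=2: a_2=2, p_2 = 2*2 + 1 = 5, q_2 = 2*1 + 1 = 3.
  i=3: a_3=1, p_3 = 1*5 + 2 = 7, q_3 = 1*3 + 1 = 4.
  i=4: a_4=2, p_4 = 2*7 + 5 = 19, q_4 = 2*4 + 3 = 11.
  i=5: a_5=1, p_5 = 1*19 + 7 = 26, q_5 = 1*11 + 4 = 15.
q_5 = 15 > 11, so the last convergent with denominator <= 11 is p_4/q_4 = 19/11.
The closest fraction with denominator <= 11 is either p_4/q_4 or the intermediate fraction (k*p_4 + p_3)/(k*q_4 + q_3) with the largest k >= 1 whose denominator stays <= 11; these approach x as k grows, and every other convergent or intermediate fraction in range is farther away.
Largest k: floor((11 - q_3)/q_4) = floor((11 - 4)/11) = 0.
Since k = 0, no intermediate fraction beyond p_4/q_4 has denominator <= 11, so the convergent 19/11 is the closest (its error is |168*11 - 19*97|/(97*11) = 5/1067).

19/11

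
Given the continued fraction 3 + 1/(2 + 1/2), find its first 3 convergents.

Using the convergent recurrence p_i = a_i*p_{i-1} + p_{i-2}, q_i = a_i*q_{i-1} + q_{i-2} with p_{-2}=0, p_{-1}=1, q_{-2}=1, q_{-1}=0:
  i=0: a_0=3, p_0 = 3*1 + 0 = 3, q_0 = 3*0 + 1 = 1.
  i=1: a_1=2, p_1 = 2*3 + 1 = 7, q_1 = 2*1 + 0 = 2.
  i=2: a_2=2, p_2 = 2*7 + 3 = 17, q_2 = 2*2 + 1 = 5.

3/1, 7/2, 17/5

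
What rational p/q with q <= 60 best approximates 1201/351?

Expand x = 1201/351 as a continued fraction with the Euclidean algorithm:
  1201 = 3*351 + 148, so a_0 = 3.
  351 = 2*148 + 55, so a_1 = 2.
  148 = 2*55 + 38, so a_2 = 2.
  55 = 1*38 + 17, so a_3 = 1.
  38 = 2*17 + 4, so a_4 = 2.
  17 = 4*4 + 1, so a_5 = 4.
  4 = 4*1 + 0, so a_6 = 4.
so x = [3; 2, 2, 1, 2, 4, 4].
Convergents (p_i = a_i*p_{i-1} + p_{i-2}, q_i = a_i*q_{i-1} + q_{i-2} with p_{-2}=0, p_{-1}=1, q_{-2}=1, q_{-1}=0), until the denominator exceeds 60:
  i=0: a_0=3, p_0 = 3*1 + 0 = 3, q_0 = 3*0 + 1 = 1.
  i=1: a_1=2, p_1 = 2*3 + 1 = 7, q_1 = 2*1 + 0 = 2.
  i=2: a_2=2, p_2 = 2*7 + 3 = 17, q_2 = 2*2 + 1 = 5.
  i=3: a_3=1, p_3 = 1*17 + 7 = 24, q_3 = 1*5 + 2 = 7.
  i=4: a_4=2, p_4 = 2*24 + 17 = 65, q_4 = 2*7 + 5 = 19.
  i=5: a_5=4, p_5 = 4*65 + 24 = 284, q_5 = 4*19 + 7 = 83.
q_5 = 83 > 60, so the last convergent with denominator <= 60 is p_4/q_4 = 65/19.
The closest fraction with denominator <= 60 is either p_4/q_4 or the intermediate fraction (k*p_4 + p_3)/(k*q_4 + q_3) with the largest k >= 1 whose denominator stays <= 60; these approach x as k grows, and every other convergent or intermediate fraction in range is farther away.
Largest k: floor((60 - q_3)/q_4) = floor((60 - 7)/19) = 2.
That gives (2*65 + 24)/(2*19 + 7) = 154/45.
Compare the errors: |x - 65/19| = |1201*19 - 65*351|/(351*19) = 4/6669, and |x - 154/45| = |1201*45 - 154*351|/(351*45) = 9/15795.
Cross-multiplying, 9*6669 = 60021 < 63180 = 4*15795, so 9/15795 is smaller: the intermediate fraction 154/45 is closer to x than 65/19.

154/45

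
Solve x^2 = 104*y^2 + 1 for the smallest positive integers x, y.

First expand sqrt(104) as a continued fraction. With x_i = (sqrt(104) + m_i)/d_i and (m_0, d_0) = (0, 1): a_0 = floor(sqrt(104)) = 10, since 10^2 = 100 <= 104 < 121 = 11^2.
Iterate m_{i+1} = d_i*a_i - m_i, d_{i+1} = (104 - m_{i+1}^2)/d_i, a_{i+1} = floor((a_0 + m_{i+1})/d_{i+1}):
  m_1 = 1*10 - 0 = 10, d_1 = (104 - 10^2)/1 = 4/1 = 4, a_1 = floor((10 + 10)/4) = 5.
  m_2 = 4*5 - 10 = 10, d_2 = (104 - 10^2)/4 = 4/4 = 1, a_2 = floor((10 + 10)/1) = 20.
  m_3 = 1*20 - 10 = 10, d_3 = (104 - 10^2)/1 = 4/1 = 4: (m_3, d_3) = (m_1, d_1) = (10, 4), so from here the quotients repeat a_1, a_2; the period length is 2.
So sqrt(104) = [10; (5, 20)] with period length k = 2.
k is even, so the fundamental solution of x^2 - 104y^2 = 1 is (p_{k-1}, q_{k-1}) = (p_1, q_1); compute convergents through index 1.
Convergents (p_i = a_i*p_{i-1} + p_{i-2}, q_i = a_i*q_{i-1} + q_{i-2} with p_{-2}=0, p_{-1}=1, q_{-2}=1, q_{-1}=0):
  i=0: a_0=10, p_0 = 10*1 + 0 = 10, q_0 = 10*0 + 1 = 1.
  i=1: a_1=5, p_1 = 5*10 + 1 = 51, q_1 = 5*1 + 0 = 5.
Check: 51^2 - 104*5^2 = 2601 - 2600 = 1, so (x, y) = (51, 5) solves the equation, and by the theorem it is the least positive solution.

(x, y) = (51, 5)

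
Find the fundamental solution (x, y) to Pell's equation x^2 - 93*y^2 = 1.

First expand sqrt(93) as a continued fraction. With x_i = (sqrt(93) + m_i)/d_i and (m_0, d_0) = (0, 1): a_0 = floor(sqrt(93)) = 9, since 9^2 = 81 <= 93 < 100 = 10^2.
Iterate m_{i+1} = d_i*a_i - m_i, d_{i+1} = (93 - m_{i+1}^2)/d_i, a_{i+1} = floor((a_0 + m_{i+1})/d_{i+1}):
  m_1 = 1*9 - 0 = 9, d_1 = (93 - 9^2)/1 = 12/1 = 12, a_1 = floor((9 + 9)/12) = 1.
  m_2 = 12*1 - 9 = 3, d_2 = (93 - 3^2)/12 = 84/12 = 7, a_2 = floor((9 + 3)/7) = 1.
  m_3 = 7*1 - 3 = 4, d_3 = (93 - 4^2)/7 = 77/7 = 11, a_3 = floor((9 + 4)/11) = 1.
  m_4 = 11*1 - 4 = 7, d_4 = (93 - 7^2)/11 = 44/11 = 4, a_4 = floor((9 + 7)/4) = 4.
  m_5 = 4*4 - 7 = 9, d_5 = (93 - 9^2)/4 = 12/4 = 3, a_5 = floor((9 + 9)/3) = 6.
  m_6 = 3*6 - 9 = 9, d_6 = (93 - 9^2)/3 = 12/3 = 4, a_6 = floor((9 + 9)/4) = 4.
  m_7 = 4*4 - 9 = 7, d_7 = (93 - 7^2)/4 = 44/4 = 11, a_7 = floor((9 + 7)/11) = 1.
  m_8 = 11*1 - 7 = 4, d_8 = (93 - 4^2)/11 = 77/11 = 7, a_8 = floor((9 + 4)/7) = 1.
  m_9 = 7*1 - 4 = 3, d_9 = (93 - 3^2)/7 = 84/7 = 12, a_9 = floor((9 + 3)/12) = 1.
  m_10 = 12*1 - 3 = 9, d_10 = (93 - 9^2)/12 = 12/12 = 1, a_10 = floor((9 + 9)/1) = 18.
  m_11 = 1*18 - 9 = 9, d_11 = (93 - 9^2)/1 = 12/1 = 12: (m_11, d_11) = (m_1, d_1) = (9, 12), so from here the quotients repeat a_1, ..., a_10; the period length is 10.
So sqrt(93) = [9; (1, 1, 1, 4, 6, 4, 1, 1, 1, 18)] with period length k = 10.
k is even, so the fundamental solution of x^2 - 93y^2 = 1 is (p_{k-1}, q_{k-1}) = (p_9, q_9); compute convergents through index 9.
Convergents (p_i = a_i*p_{i-1} + p_{i-2}, q_i = a_i*q_{i-1} + q_{i-2} with p_{-2}=0, p_{-1}=1, q_{-2}=1, q_{-1}=0):
  i=0: a_0=9, p_0 = 9*1 + 0 = 9, q_0 = 9*0 + 1 = 1.
  i=1: a_1=1, p_1 = 1*9 + 1 = 10, q_1 = 1*1 + 0 = 1.
  i=2: a_2=1, p_2 = 1*10 + 9 = 19, q_2 = 1*1 + 1 = 2.
  i=3: a_3=1, p_3 = 1*19 + 10 = 29, q_3 = 1*2 + 1 = 3.
  i=4: a_4=4, p_4 = 4*29 + 19 = 135, q_4 = 4*3 + 2 = 14.
  i=5: a_5=6, p_5 = 6*135 + 29 = 839, q_5 = 6*14 + 3 = 87.
  i=6: a_6=4, p_6 = 4*839 + 135 = 3491, q_6 = 4*87 + 14 = 362.
  i=7: a_7=1, p_7 = 1*3491 + 839 = 4330, q_7 = 1*362 + 87 = 449.
  i=8: a_8=1, p_8 = 1*4330 + 3491 = 7821, q_8 = 1*449 + 362 = 811.
  i=9: a_9=1, p_9 = 1*7821 + 4330 = 12151, q_9 = 1*811 + 449 = 1260.
Check: 12151^2 - 93*1260^2 = 147646801 - 147646800 = 1, so (x, y) = (12151, 1260) solves the equation, and by the theorem it is the least positive solution.

(x, y) = (12151, 1260)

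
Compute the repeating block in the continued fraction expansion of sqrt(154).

[12; (2, 2, 3, 1, 2, 1, 3, 2, 2, 24)]

Write x_i = (sqrt(154) + m_i)/d_i with (m_0, d_0) = (0, 1). a_0 = floor(sqrt(154)) = 12, since 12^2 = 144 <= 154 < 169 = 13^2.
Iterate m_{i+1} = d_i*a_i - m_i, d_{i+1} = (154 - m_{i+1}^2)/d_i, a_{i+1} = floor((a_0 + m_{i+1})/d_{i+1}):
  m_1 = 1*12 - 0 = 12, d_1 = (154 - 12^2)/1 = 10/1 = 10, a_1 = floor((12 + 12)/10) = 2.
  m_2 = 10*2 - 12 = 8, d_2 = (154 - 8^2)/10 = 90/10 = 9, a_2 = floor((12 + 8)/9) = 2.
  m_3 = 9*2 - 8 = 10, d_3 = (154 - 10^2)/9 = 54/9 = 6, a_3 = floor((12 + 10)/6) = 3.
  m_4 = 6*3 - 10 = 8, d_4 = (154 - 8^2)/6 = 90/6 = 15, a_4 = floor((12 + 8)/15) = 1.
  m_5 = 15*1 - 8 = 7, d_5 = (154 - 7^2)/15 = 105/15 = 7, a_5 = floor((12 + 7)/7) = 2.
  m_6 = 7*2 - 7 = 7, d_6 = (154 - 7^2)/7 = 105/7 = 15, a_6 = floor((12 + 7)/15) = 1.
  m_7 = 15*1 - 7 = 8, d_7 = (154 - 8^2)/15 = 90/15 = 6, a_7 = floor((12 + 8)/6) = 3.
  m_8 = 6*3 - 8 = 10, d_8 = (154 - 10^2)/6 = 54/6 = 9, a_8 = floor((12 + 10)/9) = 2.
  m_9 = 9*2 - 10 = 8, d_9 = (154 - 8^2)/9 = 90/9 = 10, a_9 = floor((12 + 8)/10) = 2.
  m_10 = 10*2 - 8 = 12, d_10 = (154 - 12^2)/10 = 10/10 = 1, a_10 = floor((12 + 12)/1) = 24.
  m_11 = 1*24 - 12 = 12, d_11 = (154 - 12^2)/1 = 10/1 = 10: (m_11, d_11) = (m_1, d_1) = (12, 10), so from here the quotients repeat a_1, ..., a_10; the period length is 10.
Hence the expansion of sqrt(154) is a_0 = 12 followed by the repeating block 2, 2, 3, 1, 2, 1, 3, 2, 2, 24 (period 10).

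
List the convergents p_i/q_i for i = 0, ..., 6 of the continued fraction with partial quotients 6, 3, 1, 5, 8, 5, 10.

6/1, 19/3, 25/4, 144/23, 1177/188, 6029/963, 61467/9818

Using the convergent recurrence p_i = a_i*p_{i-1} + p_{i-2}, q_i = a_i*q_{i-1} + q_{i-2} with p_{-2}=0, p_{-1}=1, q_{-2}=1, q_{-1}=0:
  i=0: a_0=6, p_0 = 6*1 + 0 = 6, q_0 = 6*0 + 1 = 1.
  i=1: a_1=3, p_1 = 3*6 + 1 = 19, q_1 = 3*1 + 0 = 3.
  i=2: a_2=1, p_2 = 1*19 + 6 = 25, q_2 = 1*3 + 1 = 4.
  i=3: a_3=5, p_3 = 5*25 + 19 = 144, q_3 = 5*4 + 3 = 23.
  i=4: a_4=8, p_4 = 8*144 + 25 = 1177, q_4 = 8*23 + 4 = 188.
  i=5: a_5=5, p_5 = 5*1177 + 144 = 6029, q_5 = 5*188 + 23 = 963.
  i=6: a_6=10, p_6 = 10*6029 + 1177 = 61467, q_6 = 10*963 + 188 = 9818.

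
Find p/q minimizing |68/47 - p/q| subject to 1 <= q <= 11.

Expand x = 68/47 as a continued fraction with the Euclidean algorithm:
  68 = 1*47 + 21, so a_0 = 1.
  47 = 2*21 + 5, so a_1 = 2.
  21 = 4*5 + 1, so a_2 = 4.
  5 = 5*1 + 0, so a_3 = 5.
so x = [1; 2, 4, 5].
Convergents (p_i = a_i*p_{i-1} + p_{i-2}, q_i = a_i*q_{i-1} + q_{i-2} with p_{-2}=0, p_{-1}=1, q_{-2}=1, q_{-1}=0), until the denominator exceeds 11:
  i=0: a_0=1, p_0 = 1*1 + 0 = 1, q_0 = 1*0 + 1 = 1.
  i=1: a_1=2, p_1 = 2*1 + 1 = 3, q_1 = 2*1 + 0 = 2.
  i=2: a_2=4, p_2 = 4*3 + 1 = 13, q_2 = 4*2 + 1 = 9.
  i=3: a_3=5, p_3 = 5*13 + 3 = 68, q_3 = 5*9 + 2 = 47.
q_3 = 47 > 11, so the last convergent with denominator <= 11 is p_2/q_2 = 13/9.
The closest fraction with denominator <= 11 is either p_2/q_2 or the intermediate fraction (k*p_2 + p_1)/(k*q_2 + q_1) with the largest k >= 1 whose denominator stays <= 11; these approach x as k grows, and every other convergent or intermediate fraction in range is farther away.
Largest k: floor((11 - q_1)/q_2) = floor((11 - 2)/9) = 1.
That gives (1*13 + 3)/(1*9 + 2) = 16/11.
Compare the errors: |x - 13/9| = |68*9 - 13*47|/(47*9) = 1/423, and |x - 16/11| = |68*11 - 16*47|/(47*11) = 4/517.
Cross-multiplying, 1*517 = 517 < 1692 = 4*423, so 1/423 is smaller: the convergent 13/9 is closer to x than 16/11.

13/9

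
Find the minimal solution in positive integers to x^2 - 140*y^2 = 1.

First expand sqrt(140) as a continued fraction. With x_i = (sqrt(140) + m_i)/d_i and (m_0, d_0) = (0, 1): a_0 = floor(sqrt(140)) = 11, since 11^2 = 121 <= 140 < 144 = 12^2.
Iterate m_{i+1} = d_i*a_i - m_i, d_{i+1} = (140 - m_{i+1}^2)/d_i, a_{i+1} = floor((a_0 + m_{i+1})/d_{i+1}):
  m_1 = 1*11 - 0 = 11, d_1 = (140 - 11^2)/1 = 19/1 = 19, a_1 = floor((11 + 11)/19) = 1.
  m_2 = 19*1 - 11 = 8, d_2 = (140 - 8^2)/19 = 76/19 = 4, a_2 = floor((11 + 8)/4) = 4.
  m_3 = 4*4 - 8 = 8, d_3 = (140 - 8^2)/4 = 76/4 = 19, a_3 = floor((11 + 8)/19) = 1.
  m_4 = 19*1 - 8 = 11, d_4 = (140 - 11^2)/19 = 19/19 = 1, a_4 = floor((11 + 11)/1) = 22.
  m_5 = 1*22 - 11 = 11, d_5 = (140 - 11^2)/1 = 19/1 = 19: (m_5, d_5) = (m_1, d_1) = (11, 19), so from here the quotients repeat a_1, ..., a_4; the period length is 4.
So sqrt(140) = [11; (1, 4, 1, 22)] with period length k = 4.
k is even, so the fundamental solution of x^2 - 140y^2 = 1 is (p_{k-1}, q_{k-1}) = (p_3, q_3); compute convergents through index 3.
Convergents (p_i = a_i*p_{i-1} + p_{i-2}, q_i = a_i*q_{i-1} + q_{i-2} with p_{-2}=0, p_{-1}=1, q_{-2}=1, q_{-1}=0):
  i=0: a_0=11, p_0 = 11*1 + 0 = 11, q_0 = 11*0 + 1 = 1.
  i=1: a_1=1, p_1 = 1*11 + 1 = 12, q_1 = 1*1 + 0 = 1.
  i=2: a_2=4, p_2 = 4*12 + 11 = 59, q_2 = 4*1 + 1 = 5.
  i=3: a_3=1, p_3 = 1*59 + 12 = 71, q_3 = 1*5 + 1 = 6.
Check: 71^2 - 140*6^2 = 5041 - 5040 = 1, so (x, y) = (71, 6) solves the equation, and by the theorem it is the least positive solution.

(x, y) = (71, 6)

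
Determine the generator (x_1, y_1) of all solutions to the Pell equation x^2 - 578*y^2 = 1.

(x, y) = (577, 24)

First expand sqrt(578) as a continued fraction. With x_i = (sqrt(578) + m_i)/d_i and (m_0, d_0) = (0, 1): a_0 = floor(sqrt(578)) = 24, since 24^2 = 576 <= 578 < 625 = 25^2.
Iterate m_{i+1} = d_i*a_i - m_i, d_{i+1} = (578 - m_{i+1}^2)/d_i, a_{i+1} = floor((a_0 + m_{i+1})/d_{i+1}):
  m_1 = 1*24 - 0 = 24, d_1 = (578 - 24^2)/1 = 2/1 = 2, a_1 = floor((24 + 24)/2) = 24.
  m_2 = 2*24 - 24 = 24, d_2 = (578 - 24^2)/2 = 2/2 = 1, a_2 = floor((24 + 24)/1) = 48.
  m_3 = 1*48 - 24 = 24, d_3 = (578 - 24^2)/1 = 2/1 = 2: (m_3, d_3) = (m_1, d_1) = (24, 2), so from here the quotients repeat a_1, a_2; the period length is 2.
So sqrt(578) = [24; (24, 48)] with period length k = 2.
k is even, so the fundamental solution of x^2 - 578y^2 = 1 is (p_{k-1}, q_{k-1}) = (p_1, q_1); compute convergents through index 1.
Convergents (p_i = a_i*p_{i-1} + p_{i-2}, q_i = a_i*q_{i-1} + q_{i-2} with p_{-2}=0, p_{-1}=1, q_{-2}=1, q_{-1}=0):
  i=0: a_0=24, p_0 = 24*1 + 0 = 24, q_0 = 24*0 + 1 = 1.
  i=1: a_1=24, p_1 = 24*24 + 1 = 577, q_1 = 24*1 + 0 = 24.
Check: 577^2 - 578*24^2 = 332929 - 332928 = 1, so (x, y) = (577, 24) solves the equation, and by the theorem it is the least positive solution.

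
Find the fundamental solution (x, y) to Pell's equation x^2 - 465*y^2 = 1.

(x, y) = (15871, 736)

First expand sqrt(465) as a continued fraction. With x_i = (sqrt(465) + m_i)/d_i and (m_0, d_0) = (0, 1): a_0 = floor(sqrt(465)) = 21, since 21^2 = 441 <= 465 < 484 = 22^2.
Iterate m_{i+1} = d_i*a_i - m_i, d_{i+1} = (465 - m_{i+1}^2)/d_i, a_{i+1} = floor((a_0 + m_{i+1})/d_{i+1}):
  m_1 = 1*21 - 0 = 21, d_1 = (465 - 21^2)/1 = 24/1 = 24, a_1 = floor((21 + 21)/24) = 1.
  m_2 = 24*1 - 21 = 3, d_2 = (465 - 3^2)/24 = 456/24 = 19, a_2 = floor((21 + 3)/19) = 1.
  m_3 = 19*1 - 3 = 16, d_3 = (465 - 16^2)/19 = 209/19 = 11, a_3 = floor((21 + 16)/11) = 3.
  m_4 = 11*3 - 16 = 17, d_4 = (465 - 17^2)/11 = 176/11 = 16, a_4 = floor((21 + 17)/16) = 2.
  m_5 = 16*2 - 17 = 15, d_5 = (465 - 15^2)/16 = 240/16 = 15, a_5 = floor((21 + 15)/15) = 2.
  m_6 = 15*2 - 15 = 15, d_6 = (465 - 15^2)/15 = 240/15 = 16, a_6 = floor((21 + 15)/16) = 2.
  m_7 = 16*2 - 15 = 17, d_7 = (465 - 17^2)/16 = 176/16 = 11, a_7 = floor((21 + 17)/11) = 3.
  m_8 = 11*3 - 17 = 16, d_8 = (465 - 16^2)/11 = 209/11 = 19, a_8 = floor((21 + 16)/19) = 1.
  m_9 = 19*1 - 16 = 3, d_9 = (465 - 3^2)/19 = 456/19 = 24, a_9 = floor((21 + 3)/24) = 1.
  m_10 = 24*1 - 3 = 21, d_10 = (465 - 21^2)/24 = 24/24 = 1, a_10 = floor((21 + 21)/1) = 42.
  m_11 = 1*42 - 21 = 21, d_11 = (465 - 21^2)/1 = 24/1 = 24: (m_11, d_11) = (m_1, d_1) = (21, 24), so from here the quotients repeat a_1, ..., a_10; the period length is 10.
So sqrt(465) = [21; (1, 1, 3, 2, 2, 2, 3, 1, 1, 42)] with period length k = 10.
k is even, so the fundamental solution of x^2 - 465y^2 = 1 is (p_{k-1}, q_{k-1}) = (p_9, q_9); compute convergents through index 9.
Convergents (p_i = a_i*p_{i-1} + p_{i-2}, q_i = a_i*q_{i-1} + q_{i-2} with p_{-2}=0, p_{-1}=1, q_{-2}=1, q_{-1}=0):
  i=0: a_0=21, p_0 = 21*1 + 0 = 21, q_0 = 21*0 + 1 = 1.
  i=1: a_1=1, p_1 = 1*21 + 1 = 22, q_1 = 1*1 + 0 = 1.
  i=2: a_2=1, p_2 = 1*22 + 21 = 43, q_2 = 1*1 + 1 = 2.
  i=3: a_3=3, p_3 = 3*43 + 22 = 151, q_3 = 3*2 + 1 = 7.
  i=4: a_4=2, p_4 = 2*151 + 43 = 345, q_4 = 2*7 + 2 = 16.
  i=5: a_5=2, p_5 = 2*345 + 151 = 841, q_5 = 2*16 + 7 = 39.
  i=6: a_6=2, p_6 = 2*841 + 345 = 2027, q_6 = 2*39 + 16 = 94.
  i=7: a_7=3, p_7 = 3*2027 + 841 = 6922, q_7 = 3*94 + 39 = 321.
  i=8: a_8=1, p_8 = 1*6922 + 2027 = 8949, q_8 = 1*321 + 94 = 415.
  i=9: a_9=1, p_9 = 1*8949 + 6922 = 15871, q_9 = 1*415 + 321 = 736.
Check: 15871^2 - 465*736^2 = 251888641 - 251888640 = 1, so (x, y) = (15871, 736) solves the equation, and by the theorem it is the least positive solution.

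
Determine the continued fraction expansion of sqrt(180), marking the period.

Write x_i = (sqrt(180) + m_i)/d_i with (m_0, d_0) = (0, 1). a_0 = floor(sqrt(180)) = 13, since 13^2 = 169 <= 180 < 196 = 14^2.
Iterate m_{i+1} = d_i*a_i - m_i, d_{i+1} = (180 - m_{i+1}^2)/d_i, a_{i+1} = floor((a_0 + m_{i+1})/d_{i+1}):
  m_1 = 1*13 - 0 = 13, d_1 = (180 - 13^2)/1 = 11/1 = 11, a_1 = floor((13 + 13)/11) = 2.
  m_2 = 11*2 - 13 = 9, d_2 = (180 - 9^2)/11 = 99/11 = 9, a_2 = floor((13 + 9)/9) = 2.
  m_3 = 9*2 - 9 = 9, d_3 = (180 - 9^2)/9 = 99/9 = 11, a_3 = floor((13 + 9)/11) = 2.
  m_4 = 11*2 - 9 = 13, d_4 = (180 - 13^2)/11 = 11/11 = 1, a_4 = floor((13 + 13)/1) = 26.
  m_5 = 1*26 - 13 = 13, d_5 = (180 - 13^2)/1 = 11/1 = 11: (m_5, d_5) = (m_1, d_1) = (13, 11), so from here the quotients repeat a_1, ..., a_4; the period length is 4.
Hence the expansion of sqrt(180) is a_0 = 13 followed by the repeating block 2, 2, 2, 26 (period 4).

[13; (2, 2, 2, 26)]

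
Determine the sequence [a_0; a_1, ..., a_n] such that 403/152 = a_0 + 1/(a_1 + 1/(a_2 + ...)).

[2; 1, 1, 1, 6, 1, 1, 3]

Run the Euclidean algorithm on 403 and 152; the successive quotients are the partial quotients a_0, a_1, ... (each step inverts the fractional part left over by the previous one):
  403 = 2*152 + 99, so a_0 = 2.
  152 = 1*99 + 53, so a_1 = 1.
  99 = 1*53 + 46, so a_2 = 1.
  53 = 1*46 + 7, so a_3 = 1.
  46 = 6*7 + 4, so a_4 = 6.
  7 = 1*4 + 3, so a_5 = 1.
  4 = 1*3 + 1, so a_6 = 1.
  3 = 3*1 + 0, so a_7 = 3.
The remainder reaches 0 after 8 divisions, so the expansion has 8 partial quotients, read off in order.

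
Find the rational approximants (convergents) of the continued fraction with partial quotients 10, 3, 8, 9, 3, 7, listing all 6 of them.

Using the convergent recurrence p_i = a_i*p_{i-1} + p_{i-2}, q_i = a_i*q_{i-1} + q_{i-2} with p_{-2}=0, p_{-1}=1, q_{-2}=1, q_{-1}=0:
  i=0: a_0=10, p_0 = 10*1 + 0 = 10, q_0 = 10*0 + 1 = 1.
  i=1: a_1=3, p_1 = 3*10 + 1 = 31, q_1 = 3*1 + 0 = 3.
  i=2: a_2=8, p_2 = 8*31 + 10 = 258, q_2 = 8*3 + 1 = 25.
  i=3: a_3=9, p_3 = 9*258 + 31 = 2353, q_3 = 9*25 + 3 = 228.
  i=4: a_4=3, p_4 = 3*2353 + 258 = 7317, q_4 = 3*228 + 25 = 709.
  i=5: a_5=7, p_5 = 7*7317 + 2353 = 53572, q_5 = 7*709 + 228 = 5191.

10/1, 31/3, 258/25, 2353/228, 7317/709, 53572/5191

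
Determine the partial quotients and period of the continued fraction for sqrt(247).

Write x_i = (sqrt(247) + m_i)/d_i with (m_0, d_0) = (0, 1). a_0 = floor(sqrt(247)) = 15, since 15^2 = 225 <= 247 < 256 = 16^2.
Iterate m_{i+1} = d_i*a_i - m_i, d_{i+1} = (247 - m_{i+1}^2)/d_i, a_{i+1} = floor((a_0 + m_{i+1})/d_{i+1}):
  m_1 = 1*15 - 0 = 15, d_1 = (247 - 15^2)/1 = 22/1 = 22, a_1 = floor((15 + 15)/22) = 1.
  m_2 = 22*1 - 15 = 7, d_2 = (247 - 7^2)/22 = 198/22 = 9, a_2 = floor((15 + 7)/9) = 2.
  m_3 = 9*2 - 7 = 11, d_3 = (247 - 11^2)/9 = 126/9 = 14, a_3 = floor((15 + 11)/14) = 1.
  m_4 = 14*1 - 11 = 3, d_4 = (247 - 3^2)/14 = 238/14 = 17, a_4 = floor((15 + 3)/17) = 1.
  m_5 = 17*1 - 3 = 14, d_5 = (247 - 14^2)/17 = 51/17 = 3, a_5 = floor((15 + 14)/3) = 9.
  m_6 = 3*9 - 14 = 13, d_6 = (247 - 13^2)/3 = 78/3 = 26, a_6 = floor((15 + 13)/26) = 1.
  m_7 = 26*1 - 13 = 13, d_7 = (247 - 13^2)/26 = 78/26 = 3, a_7 = floor((15 + 13)/3) = 9.
  m_8 = 3*9 - 13 = 14, d_8 = (247 - 14^2)/3 = 51/3 = 17, a_8 = floor((15 + 14)/17) = 1.
  m_9 = 17*1 - 14 = 3, d_9 = (247 - 3^2)/17 = 238/17 = 14, a_9 = floor((15 + 3)/14) = 1.
  m_10 = 14*1 - 3 = 11, d_10 = (247 - 11^2)/14 = 126/14 = 9, a_10 = floor((15 + 11)/9) = 2.
  m_11 = 9*2 - 11 = 7, d_11 = (247 - 7^2)/9 = 198/9 = 22, a_11 = floor((15 + 7)/22) = 1.
  m_12 = 22*1 - 7 = 15, d_12 = (247 - 15^2)/22 = 22/22 = 1, a_12 = floor((15 + 15)/1) = 30.
  m_13 = 1*30 - 15 = 15, d_13 = (247 - 15^2)/1 = 22/1 = 22: (m_13, d_13) = (m_1, d_1) = (15, 22), so from here the quotients repeat a_1, ..., a_12; the period length is 12.
Hence the expansion of sqrt(247) is a_0 = 15 followed by the repeating block 1, 2, 1, 1, 9, 1, 9, 1, 1, 2, 1, 30 (period 12).

[15; (1, 2, 1, 1, 9, 1, 9, 1, 1, 2, 1, 30)]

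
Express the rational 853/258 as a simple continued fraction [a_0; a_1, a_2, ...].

Run the Euclidean algorithm on 853 and 258; the successive quotients are the partial quotients a_0, a_1, ... (each step inverts the fractional part left over by the previous one):
  853 = 3*258 + 79, so a_0 = 3.
  258 = 3*79 + 21, so a_1 = 3.
  79 = 3*21 + 16, so a_2 = 3.
  21 = 1*16 + 5, so a_3 = 1.
  16 = 3*5 + 1, so a_4 = 3.
  5 = 5*1 + 0, so a_5 = 5.
The remainder reaches 0 after 6 divisions, so the expansion has 6 partial quotients, read off in order.

[3; 3, 3, 1, 3, 5]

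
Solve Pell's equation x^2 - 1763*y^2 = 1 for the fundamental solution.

(x, y) = (42, 1)

First expand sqrt(1763) as a continued fraction. With x_i = (sqrt(1763) + m_i)/d_i and (m_0, d_0) = (0, 1): a_0 = floor(sqrt(1763)) = 41, since 41^2 = 1681 <= 1763 < 1764 = 42^2.
Iterate m_{i+1} = d_i*a_i - m_i, d_{i+1} = (1763 - m_{i+1}^2)/d_i, a_{i+1} = floor((a_0 + m_{i+1})/d_{i+1}):
  m_1 = 1*41 - 0 = 41, d_1 = (1763 - 41^2)/1 = 82/1 = 82, a_1 = floor((41 + 41)/82) = 1.
  m_2 = 82*1 - 41 = 41, d_2 = (1763 - 41^2)/82 = 82/82 = 1, a_2 = floor((41 + 41)/1) = 82.
  m_3 = 1*82 - 41 = 41, d_3 = (1763 - 41^2)/1 = 82/1 = 82: (m_3, d_3) = (m_1, d_1) = (41, 82), so from here the quotients repeat a_1, a_2; the period length is 2.
So sqrt(1763) = [41; (1, 82)] with period length k = 2.
k is even, so the fundamental solution of x^2 - 1763y^2 = 1 is (p_{k-1}, q_{k-1}) = (p_1, q_1); compute convergents through index 1.
Convergents (p_i = a_i*p_{i-1} + p_{i-2}, q_i = a_i*q_{i-1} + q_{i-2} with p_{-2}=0, p_{-1}=1, q_{-2}=1, q_{-1}=0):
  i=0: a_0=41, p_0 = 41*1 + 0 = 41, q_0 = 41*0 + 1 = 1.
  i=1: a_1=1, p_1 = 1*41 + 1 = 42, q_1 = 1*1 + 0 = 1.
Check: 42^2 - 1763*1^2 = 1764 - 1763 = 1, so (x, y) = (42, 1) solves the equation, and by the theorem it is the least positive solution.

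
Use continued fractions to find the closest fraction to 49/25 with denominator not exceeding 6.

Expand x = 49/25 as a continued fraction with the Euclidean algorithm:
  49 = 1*25 + 24, so a_0 = 1.
  25 = 1*24 + 1, so a_1 = 1.
  24 = 24*1 + 0, so a_2 = 24.
so x = [1; 1, 24].
Convergents (p_i = a_i*p_{i-1} + p_{i-2}, q_i = a_i*q_{i-1} + q_{i-2} with p_{-2}=0, p_{-1}=1, q_{-2}=1, q_{-1}=0), until the denominator exceeds 6:
  i=0: a_0=1, p_0 = 1*1 + 0 = 1, q_0 = 1*0 + 1 = 1.
  i=1: a_1=1, p_1 = 1*1 + 1 = 2, q_1 = 1*1 + 0 = 1.
  i=2: a_2=24, p_2 = 24*2 + 1 = 49, q_2 = 24*1 + 1 = 25.
q_2 = 25 > 6, so the last convergent with denominator <= 6 is p_1/q_1 = 2/1.
The closest fraction with denominator <= 6 is either p_1/q_1 or the intermediate fraction (k*p_1 + p_0)/(k*q_1 + q_0) with the largest k >= 1 whose denominator stays <= 6; these approach x as k grows, and every other convergent or intermediate fraction in range is farther away.
Largest k: floor((6 - q_0)/q_1) = floor((6 - 1)/1) = 5.
That gives (5*2 + 1)/(5*1 + 1) = 11/6.
Compare the errors: |x - 2/1| = |49*1 - 2*25|/(25*1) = 1/25, and |x - 11/6| = |49*6 - 11*25|/(25*6) = 19/150.
Cross-multiplying, 1*150 = 150 < 475 = 19*25, so 1/25 is smaller: the convergent 2/1 is closer to x than 11/6.

2/1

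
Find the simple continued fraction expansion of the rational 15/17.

Run the Euclidean algorithm on 15 and 17; the successive quotients are the partial quotients a_0, a_1, ... (each step inverts the fractional part left over by the previous one):
  15 = 0*17 + 15, so a_0 = 0.
  17 = 1*15 + 2, so a_1 = 1.
  15 = 7*2 + 1, so a_2 = 7.
  2 = 2*1 + 0, so a_3 = 2.
The remainder reaches 0 after 4 divisions, so the expansion has 4 partial quotients, read off in order.

[0; 1, 7, 2]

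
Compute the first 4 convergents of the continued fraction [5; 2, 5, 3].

5/1, 11/2, 60/11, 191/35

Using the convergent recurrence p_i = a_i*p_{i-1} + p_{i-2}, q_i = a_i*q_{i-1} + q_{i-2} with p_{-2}=0, p_{-1}=1, q_{-2}=1, q_{-1}=0:
  i=0: a_0=5, p_0 = 5*1 + 0 = 5, q_0 = 5*0 + 1 = 1.
  i=1: a_1=2, p_1 = 2*5 + 1 = 11, q_1 = 2*1 + 0 = 2.
  i=2: a_2=5, p_2 = 5*11 + 5 = 60, q_2 = 5*2 + 1 = 11.
  i=3: a_3=3, p_3 = 3*60 + 11 = 191, q_3 = 3*11 + 2 = 35.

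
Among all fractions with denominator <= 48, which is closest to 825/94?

79/9

Expand x = 825/94 as a continued fraction with the Euclidean algorithm:
  825 = 8*94 + 73, so a_0 = 8.
  94 = 1*73 + 21, so a_1 = 1.
  73 = 3*21 + 10, so a_2 = 3.
  21 = 2*10 + 1, so a_3 = 2.
  10 = 10*1 + 0, so a_4 = 10.
so x = [8; 1, 3, 2, 10].
Convergents (p_i = a_i*p_{i-1} + p_{i-2}, q_i = a_i*q_{i-1} + q_{i-2} with p_{-2}=0, p_{-1}=1, q_{-2}=1, q_{-1}=0), until the denominator exceeds 48:
  i=0: a_0=8, p_0 = 8*1 + 0 = 8, q_0 = 8*0 + 1 = 1.
  i=1: a_1=1, p_1 = 1*8 + 1 = 9, q_1 = 1*1 + 0 = 1.
  i=2: a_2=3, p_2 = 3*9 + 8 = 35, q_2 = 3*1 + 1 = 4.
  i=3: a_3=2, p_3 = 2*35 + 9 = 79, q_3 = 2*4 + 1 = 9.
  i=4: a_4=10, p_4 = 10*79 + 35 = 825, q_4 = 10*9 + 4 = 94.
q_4 = 94 > 48, so the last convergent with denominator <= 48 is p_3/q_3 = 79/9.
The closest fraction with denominator <= 48 is either p_3/q_3 or the intermediate fraction (k*p_3 + p_2)/(k*q_3 + q_2) with the largest k >= 1 whose denominator stays <= 48; these approach x as k grows, and every other convergent or intermediate fraction in range is farther away.
Largest k: floor((48 - q_2)/q_3) = floor((48 - 4)/9) = 4.
That gives (4*79 + 35)/(4*9 + 4) = 351/40.
Compare the errors: |x - 79/9| = |825*9 - 79*94|/(94*9) = 1/846, and |x - 351/40| = |825*40 - 351*94|/(94*40) = 6/3760.
Cross-multiplying, 1*3760 = 3760 < 5076 = 6*846, so 1/846 is smaller: the convergent 79/9 is closer to x than 351/40.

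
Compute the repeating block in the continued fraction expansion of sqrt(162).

[12; (1, 2, 1, 2, 12, 2, 1, 2, 1, 24)]

Write x_i = (sqrt(162) + m_i)/d_i with (m_0, d_0) = (0, 1). a_0 = floor(sqrt(162)) = 12, since 12^2 = 144 <= 162 < 169 = 13^2.
Iterate m_{i+1} = d_i*a_i - m_i, d_{i+1} = (162 - m_{i+1}^2)/d_i, a_{i+1} = floor((a_0 + m_{i+1})/d_{i+1}):
  m_1 = 1*12 - 0 = 12, d_1 = (162 - 12^2)/1 = 18/1 = 18, a_1 = floor((12 + 12)/18) = 1.
  m_2 = 18*1 - 12 = 6, d_2 = (162 - 6^2)/18 = 126/18 = 7, a_2 = floor((12 + 6)/7) = 2.
  m_3 = 7*2 - 6 = 8, d_3 = (162 - 8^2)/7 = 98/7 = 14, a_3 = floor((12 + 8)/14) = 1.
  m_4 = 14*1 - 8 = 6, d_4 = (162 - 6^2)/14 = 126/14 = 9, a_4 = floor((12 + 6)/9) = 2.
  m_5 = 9*2 - 6 = 12, d_5 = (162 - 12^2)/9 = 18/9 = 2, a_5 = floor((12 + 12)/2) = 12.
  m_6 = 2*12 - 12 = 12, d_6 = (162 - 12^2)/2 = 18/2 = 9, a_6 = floor((12 + 12)/9) = 2.
  m_7 = 9*2 - 12 = 6, d_7 = (162 - 6^2)/9 = 126/9 = 14, a_7 = floor((12 + 6)/14) = 1.
  m_8 = 14*1 - 6 = 8, d_8 = (162 - 8^2)/14 = 98/14 = 7, a_8 = floor((12 + 8)/7) = 2.
  m_9 = 7*2 - 8 = 6, d_9 = (162 - 6^2)/7 = 126/7 = 18, a_9 = floor((12 + 6)/18) = 1.
  m_10 = 18*1 - 6 = 12, d_10 = (162 - 12^2)/18 = 18/18 = 1, a_10 = floor((12 + 12)/1) = 24.
  m_11 = 1*24 - 12 = 12, d_11 = (162 - 12^2)/1 = 18/1 = 18: (m_11, d_11) = (m_1, d_1) = (12, 18), so from here the quotients repeat a_1, ..., a_10; the period length is 10.
Hence the expansion of sqrt(162) is a_0 = 12 followed by the repeating block 1, 2, 1, 2, 12, 2, 1, 2, 1, 24 (period 10).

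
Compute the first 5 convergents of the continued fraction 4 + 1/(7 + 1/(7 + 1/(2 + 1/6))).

Using the convergent recurrence p_i = a_i*p_{i-1} + p_{i-2}, q_i = a_i*q_{i-1} + q_{i-2} with p_{-2}=0, p_{-1}=1, q_{-2}=1, q_{-1}=0:
  i=0: a_0=4, p_0 = 4*1 + 0 = 4, q_0 = 4*0 + 1 = 1.
  i=1: a_1=7, p_1 = 7*4 + 1 = 29, q_1 = 7*1 + 0 = 7.
  i=2: a_2=7, p_2 = 7*29 + 4 = 207, q_2 = 7*7 + 1 = 50.
  i=3: a_3=2, p_3 = 2*207 + 29 = 443, q_3 = 2*50 + 7 = 107.
  i=4: a_4=6, p_4 = 6*443 + 207 = 2865, q_4 = 6*107 + 50 = 692.

4/1, 29/7, 207/50, 443/107, 2865/692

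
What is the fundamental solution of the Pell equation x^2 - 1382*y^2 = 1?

First expand sqrt(1382) as a continued fraction. With x_i = (sqrt(1382) + m_i)/d_i and (m_0, d_0) = (0, 1): a_0 = floor(sqrt(1382)) = 37, since 37^2 = 1369 <= 1382 < 1444 = 38^2.
Iterate m_{i+1} = d_i*a_i - m_i, d_{i+1} = (1382 - m_{i+1}^2)/d_i, a_{i+1} = floor((a_0 + m_{i+1})/d_{i+1}):
  m_1 = 1*37 - 0 = 37, d_1 = (1382 - 37^2)/1 = 13/1 = 13, a_1 = floor((37 + 37)/13) = 5.
  m_2 = 13*5 - 37 = 28, d_2 = (1382 - 28^2)/13 = 598/13 = 46, a_2 = floor((37 + 28)/46) = 1.
  m_3 = 46*1 - 28 = 18, d_3 = (1382 - 18^2)/46 = 1058/46 = 23, a_3 = floor((37 + 18)/23) = 2.
  m_4 = 23*2 - 18 = 28, d_4 = (1382 - 28^2)/23 = 598/23 = 26, a_4 = floor((37 + 28)/26) = 2.
  m_5 = 26*2 - 28 = 24, d_5 = (1382 - 24^2)/26 = 806/26 = 31, a_5 = floor((37 + 24)/31) = 1.
  m_6 = 31*1 - 24 = 7, d_6 = (1382 - 7^2)/31 = 1333/31 = 43, a_6 = floor((37 + 7)/43) = 1.
  m_7 = 43*1 - 7 = 36, d_7 = (1382 - 36^2)/43 = 86/43 = 2, a_7 = floor((37 + 36)/2) = 36.
  m_8 = 2*36 - 36 = 36, d_8 = (1382 - 36^2)/2 = 86/2 = 43, a_8 = floor((37 + 36)/43) = 1.
  m_9 = 43*1 - 36 = 7, d_9 = (1382 - 7^2)/43 = 1333/43 = 31, a_9 = floor((37 + 7)/31) = 1.
  m_10 = 31*1 - 7 = 24, d_10 = (1382 - 24^2)/31 = 806/31 = 26, a_10 = floor((37 + 24)/26) = 2.
  m_11 = 26*2 - 24 = 28, d_11 = (1382 - 28^2)/26 = 598/26 = 23, a_11 = floor((37 + 28)/23) = 2.
  m_12 = 23*2 - 28 = 18, d_12 = (1382 - 18^2)/23 = 1058/23 = 46, a_12 = floor((37 + 18)/46) = 1.
  m_13 = 46*1 - 18 = 28, d_13 = (1382 - 28^2)/46 = 598/46 = 13, a_13 = floor((37 + 28)/13) = 5.
  m_14 = 13*5 - 28 = 37, d_14 = (1382 - 37^2)/13 = 13/13 = 1, a_14 = floor((37 + 37)/1) = 74.
  m_15 = 1*74 - 37 = 37, d_15 = (1382 - 37^2)/1 = 13/1 = 13: (m_15, d_15) = (m_1, d_1) = (37, 13), so from here the quotients repeat a_1, ..., a_14; the period length is 14.
So sqrt(1382) = [37; (5, 1, 2, 2, 1, 1, 36, 1, 1, 2, 2, 1, 5, 74)] with period length k = 14.
k is even, so the fundamental solution of x^2 - 1382y^2 = 1 is (p_{k-1}, q_{k-1}) = (p_13, q_13); compute convergents through index 13.
Convergents (p_i = a_i*p_{i-1} + p_{i-2}, q_i = a_i*q_{i-1} + q_{i-2} with p_{-2}=0, p_{-1}=1, q_{-2}=1, q_{-1}=0):
  i=0: a_0=37, p_0 = 37*1 + 0 = 37, q_0 = 37*0 + 1 = 1.
  i=1: a_1=5, p_1 = 5*37 + 1 = 186, q_1 = 5*1 + 0 = 5.
  i=2: a_2=1, p_2 = 1*186 + 37 = 223, q_2 = 1*5 + 1 = 6.
  i=3: a_3=2, p_3 = 2*223 + 186 = 632, q_3 = 2*6 + 5 = 17.
  i=4: a_4=2, p_4 = 2*632 + 223 = 1487, q_4 = 2*17 + 6 = 40.
  i=5: a_5=1, p_5 = 1*1487 + 632 = 2119, q_5 = 1*40 + 17 = 57.
  i=6: a_6=1, p_6 = 1*2119 + 1487 = 3606, q_6 = 1*57 + 40 = 97.
  i=7: a_7=36, p_7 = 36*3606 + 2119 = 131935, q_7 = 36*97 + 57 = 3549.
  i=8: a_8=1, p_8 = 1*131935 + 3606 = 135541, q_8 = 1*3549 + 97 = 3646.
  i=9: a_9=1, p_9 = 1*135541 + 131935 = 267476, q_9 = 1*3646 + 3549 = 7195.
  i=10: a_10=2, p_10 = 2*267476 + 135541 = 670493, q_10 = 2*7195 + 3646 = 18036.
  i=11: a_11=2, p_11 = 2*670493 + 267476 = 1608462, q_11 = 2*18036 + 7195 = 43267.
  i=12: a_12=1, p_12 = 1*1608462 + 670493 = 2278955, q_12 = 1*43267 + 18036 = 61303.
  i=13: a_13=5, p_13 = 5*2278955 + 1608462 = 13003237, q_13 = 5*61303 + 43267 = 349782.
Check: 13003237^2 - 1382*349782^2 = 169084172478169 - 169084172478168 = 1, so (x, y) = (13003237, 349782) solves the equation, and by the theorem it is the least positive solution.

(x, y) = (13003237, 349782)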